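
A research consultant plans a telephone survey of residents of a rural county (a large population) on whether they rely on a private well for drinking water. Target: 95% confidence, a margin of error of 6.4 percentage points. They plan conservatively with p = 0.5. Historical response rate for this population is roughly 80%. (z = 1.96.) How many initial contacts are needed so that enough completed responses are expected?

Completed interviews needed: n₀ = 1.96² × 0.2500 / 0.064² ≈ 234.47 → 235.
At an 80% response rate, contacts needed = 235 / 0.80 ≈ 293.75 → 294.

294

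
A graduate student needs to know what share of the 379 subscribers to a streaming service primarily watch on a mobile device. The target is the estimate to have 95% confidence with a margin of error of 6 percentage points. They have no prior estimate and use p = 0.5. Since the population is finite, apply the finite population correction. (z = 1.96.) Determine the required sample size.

Unadjusted: n₀ = 1.96² × 0.50 × 0.50 / 0.060² ≈ 266.78, so n₀ = 267.
Finite population correction with N = 379: n = n₀ / (1 + (n₀−1)/N) = 267 / (1 + 266/379) = 267 / 1.7018 ≈ 156.89.
Rounding up, n = 157.

157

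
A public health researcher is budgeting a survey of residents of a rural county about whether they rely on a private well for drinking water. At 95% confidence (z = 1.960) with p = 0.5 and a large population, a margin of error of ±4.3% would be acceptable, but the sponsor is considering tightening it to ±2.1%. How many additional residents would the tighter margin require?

1658

At ±4.3%: n = 1.960² × 0.2500 / 0.043² ≈ 519.42 → 520.
At ±2.1%: n = 1.960² × 0.2500 / 0.021² ≈ 2177.78 → 2178.
Additional respondents: 2178 − 520 = 1658.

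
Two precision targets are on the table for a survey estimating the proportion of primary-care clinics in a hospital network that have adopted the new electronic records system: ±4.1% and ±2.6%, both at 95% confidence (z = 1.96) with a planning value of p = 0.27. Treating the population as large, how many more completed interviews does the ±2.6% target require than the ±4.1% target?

670

At ±4.1%: n = 1.96² × 0.1971 / 0.041² ≈ 450.43 → 451.
At ±2.6%: n = 1.96² × 0.1971 / 0.026² ≈ 1120.09 → 1121.
Additional respondents: 1121 − 451 = 670.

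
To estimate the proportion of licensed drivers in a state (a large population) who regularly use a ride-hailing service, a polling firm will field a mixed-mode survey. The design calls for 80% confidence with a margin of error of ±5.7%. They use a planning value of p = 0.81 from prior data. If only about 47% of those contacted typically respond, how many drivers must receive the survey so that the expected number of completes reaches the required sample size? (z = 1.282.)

Completed interviews needed: n₀ = 1.282² × 0.1539 / 0.057² ≈ 77.85 → 78.
At a 47% response rate, contacts needed = 78 / 0.47 ≈ 165.96 → 166.

166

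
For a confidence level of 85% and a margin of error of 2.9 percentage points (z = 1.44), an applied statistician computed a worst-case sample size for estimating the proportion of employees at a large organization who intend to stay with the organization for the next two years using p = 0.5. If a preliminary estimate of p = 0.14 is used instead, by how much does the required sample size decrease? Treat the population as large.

320

Conservative (p = 0.5): n = 1.44² × 0.25 / 0.029² ≈ 616.41 → 617.
Using p = 0.14: p(1−p) = 0.1204, so n = 1.44² × 0.1204 / 0.029² ≈ 296.86 → 297.
Reduction: 617 − 297 = 320.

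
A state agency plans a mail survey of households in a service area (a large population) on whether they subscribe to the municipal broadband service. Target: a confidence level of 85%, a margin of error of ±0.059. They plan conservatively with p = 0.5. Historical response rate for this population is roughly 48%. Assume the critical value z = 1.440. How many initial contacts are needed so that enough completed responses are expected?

Completed interviews needed: n₀ = 1.440² × 0.2500 / 0.059² ≈ 148.92 → 149.
At a 48% response rate, contacts needed = 149 / 0.48 ≈ 310.42 → 311.

311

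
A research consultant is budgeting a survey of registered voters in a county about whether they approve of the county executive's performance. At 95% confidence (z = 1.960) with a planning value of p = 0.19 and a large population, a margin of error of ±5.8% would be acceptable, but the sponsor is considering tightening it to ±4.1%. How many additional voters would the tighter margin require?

176

At ±5.8%: n = 1.960² × 0.1539 / 0.058² ≈ 175.75 → 176.
At ±4.1%: n = 1.960² × 0.1539 / 0.041² ≈ 351.71 → 352.
Additional respondents: 352 − 176 = 176.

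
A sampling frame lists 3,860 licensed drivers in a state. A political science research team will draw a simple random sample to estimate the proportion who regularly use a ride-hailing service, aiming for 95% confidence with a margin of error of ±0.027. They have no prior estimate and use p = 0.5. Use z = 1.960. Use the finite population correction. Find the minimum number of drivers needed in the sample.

983

Unadjusted: n₀ = 1.960² × 0.50 × 0.50 / 0.027² ≈ 1317.42, so n₀ = 1318.
Finite population correction with N = 3,860: n = n₀ / (1 + (n₀−1)/N) = 1318 / (1 + 1317/3860) = 1318 / 1.3412 ≈ 982.71.
Rounding up, n = 983.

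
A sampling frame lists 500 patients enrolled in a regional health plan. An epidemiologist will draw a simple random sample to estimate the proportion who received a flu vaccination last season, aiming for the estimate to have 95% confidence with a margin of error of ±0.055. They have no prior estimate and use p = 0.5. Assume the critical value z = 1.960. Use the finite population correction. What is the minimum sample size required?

195

Unadjusted: n₀ = 1.960² × 0.50 × 0.50 / 0.055² ≈ 317.49, so n₀ = 318.
Finite population correction with N = 500: n = n₀ / (1 + (n₀−1)/N) = 318 / (1 + 317/500) = 318 / 1.6340 ≈ 194.61.
Rounding up, n = 195.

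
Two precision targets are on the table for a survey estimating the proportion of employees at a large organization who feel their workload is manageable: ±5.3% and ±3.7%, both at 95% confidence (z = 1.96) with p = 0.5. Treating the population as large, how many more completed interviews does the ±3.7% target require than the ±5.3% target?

At ±5.3%: n = 1.96² × 0.2500 / 0.053² ≈ 341.90 → 342.
At ±3.7%: n = 1.96² × 0.2500 / 0.037² ≈ 701.53 → 702.
Additional respondents: 702 − 342 = 360.

360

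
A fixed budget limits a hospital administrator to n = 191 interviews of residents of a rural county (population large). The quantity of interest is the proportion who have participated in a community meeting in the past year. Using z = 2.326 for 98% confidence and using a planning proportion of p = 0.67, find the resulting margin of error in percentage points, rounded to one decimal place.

7.9

SE(p̂) = √[p(1−p)/n] = √[0.2211/191] = 0.03402.
E = z × SE = 2.326 × 0.03402 = 0.07914, or 7.9 percentage points.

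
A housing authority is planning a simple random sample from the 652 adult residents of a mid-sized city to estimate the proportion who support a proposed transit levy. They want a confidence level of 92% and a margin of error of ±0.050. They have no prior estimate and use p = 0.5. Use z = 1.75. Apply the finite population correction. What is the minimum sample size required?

Unadjusted: n₀ = 1.75² × 0.50 × 0.50 / 0.050² ≈ 306.25, so n₀ = 307.
Finite population correction with N = 652: n = n₀ / (1 + (n₀−1)/N) = 307 / (1 + 306/652) = 307 / 1.4693 ≈ 208.94.
Rounding up, n = 209.

209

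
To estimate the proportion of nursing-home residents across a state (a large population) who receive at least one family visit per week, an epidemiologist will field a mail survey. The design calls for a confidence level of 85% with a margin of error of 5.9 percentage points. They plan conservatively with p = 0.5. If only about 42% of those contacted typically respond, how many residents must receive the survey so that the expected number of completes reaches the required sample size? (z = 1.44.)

Completed interviews needed: n₀ = 1.44² × 0.2500 / 0.059² ≈ 148.92 → 149.
At a 42% response rate, contacts needed = 149 / 0.42 ≈ 354.76 → 355.

355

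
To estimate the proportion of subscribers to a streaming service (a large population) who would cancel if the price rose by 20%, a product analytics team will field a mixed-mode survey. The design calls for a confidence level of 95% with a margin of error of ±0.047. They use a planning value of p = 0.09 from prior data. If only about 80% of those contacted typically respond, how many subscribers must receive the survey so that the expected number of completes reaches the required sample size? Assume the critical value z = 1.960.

Completed interviews needed: n₀ = 1.960² × 0.0819 / 0.047² ≈ 142.43 → 143.
At an 80% response rate, contacts needed = 143 / 0.80 ≈ 178.75 → 179.

179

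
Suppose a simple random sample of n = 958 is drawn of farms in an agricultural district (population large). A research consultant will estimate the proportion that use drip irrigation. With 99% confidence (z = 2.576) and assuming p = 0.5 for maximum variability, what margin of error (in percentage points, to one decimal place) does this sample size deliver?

4.2

SE(p̂) = √[p(1−p)/n] = √[0.2500/958] = 0.01615.
E = z × SE = 2.576 × 0.01615 = 0.04161, or 4.2 percentage points.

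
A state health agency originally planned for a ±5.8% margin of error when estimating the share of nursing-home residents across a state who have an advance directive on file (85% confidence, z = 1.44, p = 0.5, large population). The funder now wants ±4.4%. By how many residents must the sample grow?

113

At ±5.8%: n = 1.44² × 0.2500 / 0.058² ≈ 154.10 → 155.
At ±4.4%: n = 1.44² × 0.2500 / 0.044² ≈ 267.77 → 268.
Additional respondents: 268 − 155 = 113.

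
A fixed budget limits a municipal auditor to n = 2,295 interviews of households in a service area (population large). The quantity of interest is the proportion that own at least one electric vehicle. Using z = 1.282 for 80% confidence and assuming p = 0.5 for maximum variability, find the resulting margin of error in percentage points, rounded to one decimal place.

SE(p̂) = √[p(1−p)/n] = √[0.2500/2295] = 0.01044.
E = z × SE = 1.282 × 0.01044 = 0.01338, or 1.3 percentage points.

1.3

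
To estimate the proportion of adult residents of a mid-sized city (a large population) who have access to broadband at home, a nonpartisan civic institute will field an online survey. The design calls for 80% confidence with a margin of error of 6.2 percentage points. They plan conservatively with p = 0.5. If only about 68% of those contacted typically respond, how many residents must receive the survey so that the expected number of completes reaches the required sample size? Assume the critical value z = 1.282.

Completed interviews needed: n₀ = 1.282² × 0.2500 / 0.062² ≈ 106.89 → 107.
At a 68% response rate, contacts needed = 107 / 0.68 ≈ 157.35 → 158.

158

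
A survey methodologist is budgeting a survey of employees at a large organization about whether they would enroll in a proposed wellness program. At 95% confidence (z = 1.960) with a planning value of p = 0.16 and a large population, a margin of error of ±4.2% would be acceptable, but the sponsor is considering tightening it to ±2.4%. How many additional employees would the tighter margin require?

604

At ±4.2%: n = 1.960² × 0.1344 / 0.042² ≈ 292.69 → 293.
At ±2.4%: n = 1.960² × 0.1344 / 0.024² ≈ 896.37 → 897.
Additional respondents: 897 − 293 = 604.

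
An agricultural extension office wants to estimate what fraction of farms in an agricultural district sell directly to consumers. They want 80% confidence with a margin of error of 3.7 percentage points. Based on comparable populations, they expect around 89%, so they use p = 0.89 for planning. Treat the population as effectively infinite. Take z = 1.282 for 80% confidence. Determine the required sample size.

118

With p = 0.89, p(1−p) = 0.0979.
n = z²·p(1−p)/E² = 1.282² × 0.0979 / 0.037² = 1.6435 × 0.0979 / 0.001369 ≈ 117.53.
Rounding up gives n = 118.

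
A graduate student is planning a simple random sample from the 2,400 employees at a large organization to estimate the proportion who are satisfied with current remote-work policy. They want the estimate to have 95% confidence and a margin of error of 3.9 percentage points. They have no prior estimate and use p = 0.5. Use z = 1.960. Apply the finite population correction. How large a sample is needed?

501

Unadjusted: n₀ = 1.960² × 0.50 × 0.50 / 0.039² ≈ 631.43, so n₀ = 632.
Finite population correction with N = 2,400: n = n₀ / (1 + (n₀−1)/N) = 632 / (1 + 631/2400) = 632 / 1.2629 ≈ 500.43.
Rounding up, n = 501.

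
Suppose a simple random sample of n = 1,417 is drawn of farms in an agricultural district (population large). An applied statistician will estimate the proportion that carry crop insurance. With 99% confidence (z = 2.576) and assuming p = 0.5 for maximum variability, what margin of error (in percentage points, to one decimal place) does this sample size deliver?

SE(p̂) = √[p(1−p)/n] = √[0.2500/1417] = 0.01328.
E = z × SE = 2.576 × 0.01328 = 0.03422, or 3.4 percentage points.

3.4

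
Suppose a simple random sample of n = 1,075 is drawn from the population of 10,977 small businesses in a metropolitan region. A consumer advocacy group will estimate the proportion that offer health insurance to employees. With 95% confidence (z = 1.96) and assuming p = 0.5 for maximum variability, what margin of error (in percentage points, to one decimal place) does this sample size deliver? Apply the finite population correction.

2.8

Finite-population factor: (N−n)/(N−1) = (10977−1075)/(10977−1) = 0.9022.
SE(p̂) = √[p(1−p)/n · (N−n)/(N−1)] = √[0.2500/1075 × 0.9022] = 0.01448.
E = z × SE = 1.96 × 0.01448 = 0.02839 ≈ 2.8 percentage points.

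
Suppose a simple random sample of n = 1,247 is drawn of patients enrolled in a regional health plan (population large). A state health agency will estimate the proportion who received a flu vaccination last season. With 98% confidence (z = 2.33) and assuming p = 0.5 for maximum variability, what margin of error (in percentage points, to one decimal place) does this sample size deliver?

SE(p̂) = √[p(1−p)/n] = √[0.2500/1247] = 0.01416.
E = z × SE = 2.33 × 0.01416 = 0.03299, or 3.3 percentage points.

3.3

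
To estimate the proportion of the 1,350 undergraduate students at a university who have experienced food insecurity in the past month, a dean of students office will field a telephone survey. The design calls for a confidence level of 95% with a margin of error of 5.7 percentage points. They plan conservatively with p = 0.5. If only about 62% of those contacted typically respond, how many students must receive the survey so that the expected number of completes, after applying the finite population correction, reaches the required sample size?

For 95% confidence, z = 1.960.
Completed interviews needed (unadjusted): n₀ = 1.960² × 0.2500 / 0.057² ≈ 295.60 → 296.
FPC for N = 1,350: n = 296 / (1 + 295/1350) = 296 / 1.2185 ≈ 242.92 → 243.
At a 62% response rate, contacts needed = 243 / 0.62 ≈ 391.94 → 392.

392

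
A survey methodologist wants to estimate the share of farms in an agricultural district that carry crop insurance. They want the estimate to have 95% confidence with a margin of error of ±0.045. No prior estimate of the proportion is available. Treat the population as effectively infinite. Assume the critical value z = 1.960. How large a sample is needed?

With no prior estimate, use p = 0.5, giving p(1−p) = 0.25.
n = z²·p(1−p)/E² = 1.960² × 0.2500 / 0.045² = 3.8416 × 0.2500 / 0.002025 ≈ 474.27.
Rounding up gives n = 475.

475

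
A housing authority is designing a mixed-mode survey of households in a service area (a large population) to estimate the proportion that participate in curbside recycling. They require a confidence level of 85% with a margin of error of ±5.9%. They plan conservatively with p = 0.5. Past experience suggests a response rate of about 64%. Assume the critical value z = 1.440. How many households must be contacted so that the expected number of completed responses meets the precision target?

233

Completed interviews needed: n₀ = 1.440² × 0.2500 / 0.059² ≈ 148.92 → 149.
At a 64% response rate, contacts needed = 149 / 0.64 ≈ 232.81 → 233.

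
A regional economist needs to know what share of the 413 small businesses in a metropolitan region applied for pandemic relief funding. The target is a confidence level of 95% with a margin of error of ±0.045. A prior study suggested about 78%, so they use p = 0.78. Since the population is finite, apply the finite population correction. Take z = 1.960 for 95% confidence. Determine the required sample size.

Unadjusted: n₀ = 1.960² × 0.78 × 0.22 / 0.045² ≈ 325.54, so n₀ = 326.
Finite population correction with N = 413: n = n₀ / (1 + (n₀−1)/N) = 326 / (1 + 325/413) = 326 / 1.7869 ≈ 182.44.
Rounding up, n = 183.

183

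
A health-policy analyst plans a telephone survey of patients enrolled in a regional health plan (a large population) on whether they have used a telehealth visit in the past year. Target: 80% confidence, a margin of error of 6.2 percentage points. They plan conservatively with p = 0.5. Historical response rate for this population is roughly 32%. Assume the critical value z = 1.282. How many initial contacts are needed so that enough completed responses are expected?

Completed interviews needed: n₀ = 1.282² × 0.2500 / 0.062² ≈ 106.89 → 107.
At a 32% response rate, contacts needed = 107 / 0.32 ≈ 334.38 → 335.

335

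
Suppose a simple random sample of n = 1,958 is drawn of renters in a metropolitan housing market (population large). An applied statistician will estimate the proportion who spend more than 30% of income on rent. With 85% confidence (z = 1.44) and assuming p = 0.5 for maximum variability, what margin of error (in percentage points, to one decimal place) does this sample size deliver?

SE(p̂) = √[p(1−p)/n] = √[0.2500/1958] = 0.01130.
E = z × SE = 1.44 × 0.01130 = 0.01627, or 1.6 percentage points.

1.6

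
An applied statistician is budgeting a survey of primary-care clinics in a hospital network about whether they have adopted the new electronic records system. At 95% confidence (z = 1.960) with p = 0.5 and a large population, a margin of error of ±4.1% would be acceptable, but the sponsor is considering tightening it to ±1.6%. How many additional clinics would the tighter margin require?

3180

At ±4.1%: n = 1.960² × 0.2500 / 0.041² ≈ 571.33 → 572.
At ±1.6%: n = 1.960² × 0.2500 / 0.016² ≈ 3751.56 → 3752.
Additional respondents: 3752 − 572 = 3180.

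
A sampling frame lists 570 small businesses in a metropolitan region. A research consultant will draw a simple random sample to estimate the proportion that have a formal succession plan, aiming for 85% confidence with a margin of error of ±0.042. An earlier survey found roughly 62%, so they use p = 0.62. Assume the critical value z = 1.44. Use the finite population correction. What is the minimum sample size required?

Unadjusted: n₀ = 1.44² × 0.62 × 0.38 / 0.042² ≈ 276.95, so n₀ = 277.
Finite population correction with N = 570: n = n₀ / (1 + (n₀−1)/N) = 277 / (1 + 276/570) = 277 / 1.4842 ≈ 186.63.
Rounding up, n = 187.

187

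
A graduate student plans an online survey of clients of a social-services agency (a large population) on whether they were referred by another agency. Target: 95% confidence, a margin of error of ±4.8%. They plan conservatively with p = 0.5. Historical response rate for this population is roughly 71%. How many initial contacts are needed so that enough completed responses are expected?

For 95% confidence, z = 1.960.
Completed interviews needed: n₀ = 1.960² × 0.2500 / 0.048² ≈ 416.84 → 417.
At a 71% response rate, contacts needed = 417 / 0.71 ≈ 587.32 → 588.

588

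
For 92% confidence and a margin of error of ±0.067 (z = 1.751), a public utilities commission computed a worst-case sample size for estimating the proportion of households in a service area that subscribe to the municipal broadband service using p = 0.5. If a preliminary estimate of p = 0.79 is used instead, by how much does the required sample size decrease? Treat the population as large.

Conservative (p = 0.5): n = 1.751² × 0.25 / 0.067² ≈ 170.75 → 171.
Using p = 0.79: p(1−p) = 0.1659, so n = 1.751² × 0.1659 / 0.067² ≈ 113.31 → 114.
Reduction: 171 − 114 = 57.

57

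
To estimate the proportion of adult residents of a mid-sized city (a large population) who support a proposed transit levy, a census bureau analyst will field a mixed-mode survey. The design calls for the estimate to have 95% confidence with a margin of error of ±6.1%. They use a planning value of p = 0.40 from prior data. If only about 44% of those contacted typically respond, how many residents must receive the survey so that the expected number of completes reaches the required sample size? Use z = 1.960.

564

Completed interviews needed: n₀ = 1.960² × 0.2400 / 0.061² ≈ 247.78 → 248.
At a 44% response rate, contacts needed = 248 / 0.44 ≈ 563.64 → 564.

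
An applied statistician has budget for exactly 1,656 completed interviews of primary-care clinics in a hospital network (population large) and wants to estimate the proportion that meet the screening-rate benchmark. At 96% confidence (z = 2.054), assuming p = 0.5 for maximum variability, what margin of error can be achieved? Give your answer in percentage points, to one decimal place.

SE(p̂) = √[p(1−p)/n] = √[0.2500/1656] = 0.01229.
E = z × SE = 2.054 × 0.01229 = 0.02524, or 2.5 percentage points.

2.5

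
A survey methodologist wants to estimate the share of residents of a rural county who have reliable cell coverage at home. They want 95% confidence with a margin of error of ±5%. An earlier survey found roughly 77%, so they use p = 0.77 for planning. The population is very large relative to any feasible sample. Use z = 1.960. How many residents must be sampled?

273

With p = 0.77, p(1−p) = 0.1771.
n = z²·p(1−p)/E² = 1.960² × 0.1771 / 0.050² = 3.8416 × 0.1771 / 0.002500 ≈ 272.14.
Rounding up gives n = 273.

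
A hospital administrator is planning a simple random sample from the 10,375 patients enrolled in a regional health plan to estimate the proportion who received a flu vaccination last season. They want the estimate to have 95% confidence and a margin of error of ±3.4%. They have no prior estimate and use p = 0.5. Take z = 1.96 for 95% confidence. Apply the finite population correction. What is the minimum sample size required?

Unadjusted: n₀ = 1.96² × 0.50 × 0.50 / 0.034² ≈ 830.80, so n₀ = 831.
Finite population correction with N = 10,375: n = n₀ / (1 + (n₀−1)/N) = 831 / (1 + 830/10375) = 831 / 1.0800 ≈ 769.44.
Rounding up, n = 770.

770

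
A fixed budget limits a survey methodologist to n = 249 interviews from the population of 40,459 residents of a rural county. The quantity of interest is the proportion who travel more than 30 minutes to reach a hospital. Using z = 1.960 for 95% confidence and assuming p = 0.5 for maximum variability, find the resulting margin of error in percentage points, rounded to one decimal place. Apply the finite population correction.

Finite-population factor: (N−n)/(N−1) = (40459−249)/(40459−1) = 0.9939.
SE(p̂) = √[p(1−p)/n · (N−n)/(N−1)] = √[0.2500/249 × 0.9939] = 0.03159.
E = z × SE = 1.960 × 0.03159 = 0.06191 ≈ 6.2 percentage points.

6.2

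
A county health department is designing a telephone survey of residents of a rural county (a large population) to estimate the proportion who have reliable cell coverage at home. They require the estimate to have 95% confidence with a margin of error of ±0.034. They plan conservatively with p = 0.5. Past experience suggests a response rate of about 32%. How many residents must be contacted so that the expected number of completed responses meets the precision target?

For 95% confidence, z = 1.960.
Completed interviews needed: n₀ = 1.960² × 0.2500 / 0.034² ≈ 830.80 → 831.
At a 32% response rate, contacts needed = 831 / 0.32 ≈ 2596.88 → 2597.

2597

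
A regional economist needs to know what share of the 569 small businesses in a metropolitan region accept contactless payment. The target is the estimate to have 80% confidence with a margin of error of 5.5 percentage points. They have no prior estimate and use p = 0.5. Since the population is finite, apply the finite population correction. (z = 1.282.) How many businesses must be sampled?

110

Unadjusted: n₀ = 1.282² × 0.50 × 0.50 / 0.055² ≈ 135.83, so n₀ = 136.
Finite population correction with N = 569: n = n₀ / (1 + (n₀−1)/N) = 136 / (1 + 135/569) = 136 / 1.2373 ≈ 109.92.
Rounding up, n = 110.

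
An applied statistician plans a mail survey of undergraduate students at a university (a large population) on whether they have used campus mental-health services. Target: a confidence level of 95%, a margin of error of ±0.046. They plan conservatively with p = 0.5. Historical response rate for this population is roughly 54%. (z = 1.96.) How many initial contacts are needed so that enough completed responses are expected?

841

Completed interviews needed: n₀ = 1.96² × 0.2500 / 0.046² ≈ 453.88 → 454.
At a 54% response rate, contacts needed = 454 / 0.54 ≈ 840.74 → 841.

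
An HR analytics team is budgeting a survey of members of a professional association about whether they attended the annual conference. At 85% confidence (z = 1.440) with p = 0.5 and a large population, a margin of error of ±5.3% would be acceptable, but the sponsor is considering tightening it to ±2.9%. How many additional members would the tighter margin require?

At ±5.3%: n = 1.440² × 0.2500 / 0.053² ≈ 184.55 → 185.
At ±2.9%: n = 1.440² × 0.2500 / 0.029² ≈ 616.41 → 617.
Additional respondents: 617 − 185 = 432.

432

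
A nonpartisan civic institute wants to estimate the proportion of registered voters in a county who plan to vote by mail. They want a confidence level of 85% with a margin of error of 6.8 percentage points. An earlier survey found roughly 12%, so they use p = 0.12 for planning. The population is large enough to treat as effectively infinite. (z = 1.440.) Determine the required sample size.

With p = 0.12, p(1−p) = 0.1056.
n = z²·p(1−p)/E² = 1.440² × 0.1056 / 0.068² = 2.0736 × 0.1056 / 0.004624 ≈ 47.36.
Rounding up gives n = 48.

48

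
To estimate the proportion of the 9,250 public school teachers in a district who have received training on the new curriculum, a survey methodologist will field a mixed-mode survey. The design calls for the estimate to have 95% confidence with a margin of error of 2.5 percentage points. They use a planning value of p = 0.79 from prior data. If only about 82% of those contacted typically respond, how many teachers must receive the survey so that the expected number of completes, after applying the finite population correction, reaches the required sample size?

For 95% confidence, z = 1.960.
Completed interviews needed (unadjusted): n₀ = 1.960² × 0.1659 / 0.025² ≈ 1019.71 → 1020.
FPC for N = 9,250: n = 1020 / (1 + 1019/9250) = 1020 / 1.1102 ≈ 918.78 → 919.
At an 82% response rate, contacts needed = 919 / 0.82 ≈ 1120.73 → 1121.

1121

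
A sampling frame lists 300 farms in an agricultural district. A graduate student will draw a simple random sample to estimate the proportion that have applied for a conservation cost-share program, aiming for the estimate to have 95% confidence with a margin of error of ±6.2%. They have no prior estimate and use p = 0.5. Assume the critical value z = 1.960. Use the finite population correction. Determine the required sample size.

Unadjusted: n₀ = 1.960² × 0.50 × 0.50 / 0.062² ≈ 249.84, so n₀ = 250.
Finite population correction with N = 300: n = n₀ / (1 + (n₀−1)/N) = 250 / (1 + 249/300) = 250 / 1.8300 ≈ 136.61.
Rounding up, n = 137.

137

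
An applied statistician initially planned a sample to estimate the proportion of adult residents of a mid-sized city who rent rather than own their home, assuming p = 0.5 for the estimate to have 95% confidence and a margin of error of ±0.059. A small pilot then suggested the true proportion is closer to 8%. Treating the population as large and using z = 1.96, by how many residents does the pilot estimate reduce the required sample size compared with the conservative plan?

194

Conservative (p = 0.5): n = 1.96² × 0.25 / 0.059² ≈ 275.90 → 276.
Using p = 0.08: p(1−p) = 0.0736, so n = 1.96² × 0.0736 / 0.059² ≈ 81.22 → 82.
Reduction: 276 − 82 = 194.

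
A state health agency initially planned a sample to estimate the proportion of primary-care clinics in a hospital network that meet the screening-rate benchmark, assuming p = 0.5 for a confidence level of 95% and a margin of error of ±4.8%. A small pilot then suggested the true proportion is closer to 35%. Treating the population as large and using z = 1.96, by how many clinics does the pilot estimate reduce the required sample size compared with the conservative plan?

37

Conservative (p = 0.5): n = 1.96² × 0.25 / 0.048² ≈ 416.84 → 417.
Using p = 0.35: p(1−p) = 0.2275, so n = 1.96² × 0.2275 / 0.048² ≈ 379.32 → 380.
Reduction: 417 − 380 = 37.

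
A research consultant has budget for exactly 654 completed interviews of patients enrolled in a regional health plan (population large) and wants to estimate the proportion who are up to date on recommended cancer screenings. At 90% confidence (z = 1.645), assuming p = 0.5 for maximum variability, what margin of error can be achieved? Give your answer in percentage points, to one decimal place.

3.2

SE(p̂) = √[p(1−p)/n] = √[0.2500/654] = 0.01955.
E = z × SE = 1.645 × 0.01955 = 0.03216, or 3.2 percentage points.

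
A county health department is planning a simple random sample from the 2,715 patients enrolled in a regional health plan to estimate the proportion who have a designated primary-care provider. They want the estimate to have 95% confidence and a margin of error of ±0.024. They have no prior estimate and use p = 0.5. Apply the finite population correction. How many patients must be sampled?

For 95% confidence, z = 1.96.
Unadjusted: n₀ = 1.96² × 0.50 × 0.50 / 0.024² ≈ 1667.36, so n₀ = 1668.
Finite population correction with N = 2,715: n = n₀ / (1 + (n₀−1)/N) = 1668 / (1 + 1667/2715) = 1668 / 1.6140 ≈ 1033.46.
Rounding up, n = 1034.

1034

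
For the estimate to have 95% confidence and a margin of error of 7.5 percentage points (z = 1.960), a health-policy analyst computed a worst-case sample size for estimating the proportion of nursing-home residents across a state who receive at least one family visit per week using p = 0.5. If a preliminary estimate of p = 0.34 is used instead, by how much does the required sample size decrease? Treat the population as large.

17

Conservative (p = 0.5): n = 1.960² × 0.25 / 0.075² ≈ 170.74 → 171.
Using p = 0.34: p(1−p) = 0.2244, so n = 1.960² × 0.2244 / 0.075² ≈ 153.25 → 154.
Reduction: 171 − 154 = 17.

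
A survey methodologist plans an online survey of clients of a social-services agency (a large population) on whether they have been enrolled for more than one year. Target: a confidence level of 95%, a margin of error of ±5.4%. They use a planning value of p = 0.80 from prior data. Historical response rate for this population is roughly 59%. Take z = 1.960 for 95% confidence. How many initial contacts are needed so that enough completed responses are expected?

358

Completed interviews needed: n₀ = 1.960² × 0.1600 / 0.054² ≈ 210.79 → 211.
At a 59% response rate, contacts needed = 211 / 0.59 ≈ 357.63 → 358.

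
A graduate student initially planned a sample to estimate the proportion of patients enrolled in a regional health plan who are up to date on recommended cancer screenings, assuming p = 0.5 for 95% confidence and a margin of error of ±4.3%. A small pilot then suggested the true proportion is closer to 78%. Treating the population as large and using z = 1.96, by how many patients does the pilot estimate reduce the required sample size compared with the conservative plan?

Conservative (p = 0.5): n = 1.96² × 0.25 / 0.043² ≈ 519.42 → 520.
Using p = 0.78: p(1−p) = 0.1716, so n = 1.96² × 0.1716 / 0.043² ≈ 356.53 → 357.
Reduction: 520 − 357 = 163.

163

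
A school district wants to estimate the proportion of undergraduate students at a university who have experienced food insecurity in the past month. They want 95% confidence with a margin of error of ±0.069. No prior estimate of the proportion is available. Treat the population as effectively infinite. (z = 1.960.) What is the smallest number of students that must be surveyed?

202

With no prior estimate, use p = 0.5, giving p(1−p) = 0.25.
n = z²·p(1−p)/E² = 1.960² × 0.2500 / 0.069² = 3.8416 × 0.2500 / 0.004761 ≈ 201.72.
Rounding up gives n = 202.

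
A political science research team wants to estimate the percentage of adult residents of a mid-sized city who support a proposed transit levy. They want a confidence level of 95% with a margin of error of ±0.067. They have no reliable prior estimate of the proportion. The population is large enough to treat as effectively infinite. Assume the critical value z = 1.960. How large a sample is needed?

With no prior estimate, use p = 0.5, giving p(1−p) = 0.25.
n = z²·p(1−p)/E² = 1.960² × 0.2500 / 0.067² = 3.8416 × 0.2500 / 0.004489 ≈ 213.95.
Rounding up gives n = 214.

214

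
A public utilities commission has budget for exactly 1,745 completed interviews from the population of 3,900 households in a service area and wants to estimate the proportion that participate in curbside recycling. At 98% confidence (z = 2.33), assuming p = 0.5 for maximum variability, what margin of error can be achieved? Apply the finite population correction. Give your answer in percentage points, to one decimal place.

Finite-population factor: (N−n)/(N−1) = (3900−1745)/(3900−1) = 0.5527.
SE(p̂) = √[p(1−p)/n · (N−n)/(N−1)] = √[0.2500/1745 × 0.5527] = 0.00890.
E = z × SE = 2.33 × 0.00890 = 0.02073 ≈ 2.1 percentage points.

2.1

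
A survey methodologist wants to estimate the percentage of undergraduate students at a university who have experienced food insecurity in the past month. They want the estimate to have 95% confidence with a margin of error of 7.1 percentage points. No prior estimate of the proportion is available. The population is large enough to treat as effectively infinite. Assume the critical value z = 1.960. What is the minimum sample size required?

191

With no prior estimate, use p = 0.5, giving p(1−p) = 0.25.
n = z²·p(1−p)/E² = 1.960² × 0.2500 / 0.071² = 3.8416 × 0.2500 / 0.005041 ≈ 190.52.
Rounding up gives n = 191.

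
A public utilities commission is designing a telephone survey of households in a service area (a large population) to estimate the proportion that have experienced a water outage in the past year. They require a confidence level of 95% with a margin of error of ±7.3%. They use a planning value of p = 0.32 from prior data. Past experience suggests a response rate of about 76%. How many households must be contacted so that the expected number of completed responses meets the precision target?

207

For 95% confidence, z = 1.960.
Completed interviews needed: n₀ = 1.960² × 0.2176 / 0.073² ≈ 156.86 → 157.
At a 76% response rate, contacts needed = 157 / 0.76 ≈ 206.58 → 207.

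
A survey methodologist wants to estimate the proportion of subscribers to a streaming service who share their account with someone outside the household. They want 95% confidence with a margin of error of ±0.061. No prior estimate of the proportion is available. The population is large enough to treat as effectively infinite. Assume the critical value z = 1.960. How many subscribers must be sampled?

With no prior estimate, use p = 0.5, giving p(1−p) = 0.25.
n = z²·p(1−p)/E² = 1.960² × 0.2500 / 0.061² = 3.8416 × 0.2500 / 0.003721 ≈ 258.10.
Rounding up gives n = 259.

259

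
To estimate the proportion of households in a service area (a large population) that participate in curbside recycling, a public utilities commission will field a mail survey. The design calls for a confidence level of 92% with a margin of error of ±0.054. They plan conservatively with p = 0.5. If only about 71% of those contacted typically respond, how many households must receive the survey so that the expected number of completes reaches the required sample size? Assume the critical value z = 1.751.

Completed interviews needed: n₀ = 1.751² × 0.2500 / 0.054² ≈ 262.86 → 263.
At a 71% response rate, contacts needed = 263 / 0.71 ≈ 370.42 → 371.

371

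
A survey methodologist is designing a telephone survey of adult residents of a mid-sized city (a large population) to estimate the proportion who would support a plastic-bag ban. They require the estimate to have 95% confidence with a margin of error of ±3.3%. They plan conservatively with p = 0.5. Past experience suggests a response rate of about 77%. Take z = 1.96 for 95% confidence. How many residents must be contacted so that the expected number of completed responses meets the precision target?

Completed interviews needed: n₀ = 1.96² × 0.2500 / 0.033² ≈ 881.91 → 882.
At a 77% response rate, contacts needed = 882 / 0.77 ≈ 1145.45 → 1146.

1146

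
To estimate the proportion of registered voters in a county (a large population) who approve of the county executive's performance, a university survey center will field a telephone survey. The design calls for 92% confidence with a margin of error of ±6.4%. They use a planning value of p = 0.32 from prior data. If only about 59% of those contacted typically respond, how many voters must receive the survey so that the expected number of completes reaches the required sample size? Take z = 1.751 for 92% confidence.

Completed interviews needed: n₀ = 1.751² × 0.2176 / 0.064² ≈ 162.88 → 163.
At a 59% response rate, contacts needed = 163 / 0.59 ≈ 276.27 → 277.

277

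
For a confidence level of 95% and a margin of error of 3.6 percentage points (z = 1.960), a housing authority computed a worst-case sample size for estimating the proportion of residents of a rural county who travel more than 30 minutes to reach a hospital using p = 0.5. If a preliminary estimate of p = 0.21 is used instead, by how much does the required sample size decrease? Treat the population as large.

Conservative (p = 0.5): n = 1.960² × 0.25 / 0.036² ≈ 741.05 → 742.
Using p = 0.21: p(1−p) = 0.1659, so n = 1.960² × 0.1659 / 0.036² ≈ 491.76 → 492.
Reduction: 742 − 492 = 250.

250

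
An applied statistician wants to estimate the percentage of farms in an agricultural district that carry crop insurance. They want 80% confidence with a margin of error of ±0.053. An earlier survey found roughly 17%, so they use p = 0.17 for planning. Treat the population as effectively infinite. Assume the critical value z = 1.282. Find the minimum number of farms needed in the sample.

With p = 0.17, p(1−p) = 0.1411.
n = z²·p(1−p)/E² = 1.282² × 0.1411 / 0.053² = 1.6435 × 0.1411 / 0.002809 ≈ 82.56.
Rounding up gives n = 83.

83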